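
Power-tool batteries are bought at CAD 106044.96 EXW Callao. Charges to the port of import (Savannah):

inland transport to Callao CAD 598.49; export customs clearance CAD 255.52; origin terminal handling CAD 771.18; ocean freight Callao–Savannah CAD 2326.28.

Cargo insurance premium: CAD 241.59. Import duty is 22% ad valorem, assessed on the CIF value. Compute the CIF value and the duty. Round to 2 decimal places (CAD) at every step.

CIF value: CAD 110238.02; import duty: CAD 24252.36

CIF = EXW price + pre-shipment costs + freight + insurance
CIF = 106044.96 + 598.49 + 255.52 + 771.18 + 2326.28 + 241.59 = 110238.02
Import duty = 110238.02 × 22% = 24252.36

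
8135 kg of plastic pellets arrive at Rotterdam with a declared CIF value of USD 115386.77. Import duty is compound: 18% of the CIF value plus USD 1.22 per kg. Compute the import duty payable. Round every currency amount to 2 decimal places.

Import duty: USD 30694.32

Ad valorem component: 115386.77 × 18% = 20769.62
Specific component: 8135 × 1.22 = 9924.70
Import duty = 20769.62 + 9924.70 = 30694.32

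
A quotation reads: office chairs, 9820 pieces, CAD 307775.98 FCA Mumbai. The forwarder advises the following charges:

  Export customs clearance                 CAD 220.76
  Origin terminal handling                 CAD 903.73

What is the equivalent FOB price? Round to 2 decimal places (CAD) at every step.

FOB price: CAD 308679.71

Not relevant to the conversion: export clearance — on the seller under both FCA and FOB; already in the FCA price and stays in the FOB price.
From FCA to FOB, the seller additionally bears: origin terminal.
FOB price = 307775.98 + 903.73 = 308679.71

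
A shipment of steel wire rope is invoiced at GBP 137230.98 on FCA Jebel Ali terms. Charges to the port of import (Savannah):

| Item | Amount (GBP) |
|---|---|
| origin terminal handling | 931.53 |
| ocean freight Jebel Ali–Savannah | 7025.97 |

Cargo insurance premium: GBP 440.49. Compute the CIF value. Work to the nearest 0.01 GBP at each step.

CIF = FCA price + pre-shipment costs + freight + insurance
CIF = 137230.98 + 931.53 + 7025.97 + 440.49 = 145628.97

CIF value: GBP 145628.97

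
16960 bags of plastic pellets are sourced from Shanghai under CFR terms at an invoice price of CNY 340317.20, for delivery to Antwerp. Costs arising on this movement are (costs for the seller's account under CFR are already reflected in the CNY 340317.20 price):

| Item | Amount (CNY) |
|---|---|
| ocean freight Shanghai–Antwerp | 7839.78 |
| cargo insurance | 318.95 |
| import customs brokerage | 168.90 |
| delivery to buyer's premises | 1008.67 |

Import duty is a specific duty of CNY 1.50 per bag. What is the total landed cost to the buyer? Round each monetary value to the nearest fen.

Total landed cost: CNY 367253.72

CFR: the seller pays costs through ocean freight to the destination port, but not insurance.
Already in the invoice (seller's account under CFR): freight — exclude.
CIF value = CFR price + insurance = 340317.20 + 318.95 = 340636.15
Import duty = 16960 × 1.50 = 25440.00
Buyer bears: insurance 318.95 + brokerage 168.90 + delivery 1008.67 + duty 25440.00 = 26936.52
Landed cost = invoice 340317.20 + 26936.52 = 367253.72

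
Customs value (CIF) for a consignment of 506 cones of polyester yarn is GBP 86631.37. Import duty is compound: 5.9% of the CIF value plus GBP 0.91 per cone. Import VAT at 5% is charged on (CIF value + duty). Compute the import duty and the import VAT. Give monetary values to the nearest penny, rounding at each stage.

Import duty: GBP 5571.71; import VAT: GBP 4610.15

Ad valorem component: 86631.37 × 5.9% = 5111.25
Specific component: 506 × 0.91 = 460.46
Import duty = 5111.25 + 460.46 = 5571.71
VAT base = CIF + duty = 86631.37 + 5571.71 = 92203.08
Import VAT = 92203.08 × 5% = 4610.15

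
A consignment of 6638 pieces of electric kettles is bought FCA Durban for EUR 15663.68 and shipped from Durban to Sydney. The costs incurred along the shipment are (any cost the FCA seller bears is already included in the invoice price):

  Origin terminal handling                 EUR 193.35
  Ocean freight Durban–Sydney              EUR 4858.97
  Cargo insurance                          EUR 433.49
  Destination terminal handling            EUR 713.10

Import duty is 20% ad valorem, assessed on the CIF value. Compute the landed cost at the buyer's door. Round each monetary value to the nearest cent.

Total landed cost: EUR 26092.49

FCA: the seller delivers export-cleared goods to the carrier; the buyer bears costs from that point.
CIF value = FCA price + origin terminal + freight + insurance = 15663.68 + 193.35 + 4858.97 + 433.49 = 21149.49
Import duty = 21149.49 × 20% = 4229.90
Buyer bears: origin terminal 193.35 + freight 4858.97 + insurance 433.49 + destination terminal 713.10 + duty 4229.90 = 10428.81
Landed cost = invoice 15663.68 + 10428.81 = 26092.49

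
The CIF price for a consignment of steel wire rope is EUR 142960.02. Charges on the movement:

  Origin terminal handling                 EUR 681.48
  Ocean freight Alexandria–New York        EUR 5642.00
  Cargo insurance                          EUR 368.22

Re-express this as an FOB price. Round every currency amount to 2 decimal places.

FOB price: EUR 136949.80

Not relevant to the conversion: origin terminal — on the seller under both CIF and FOB; already in the CIF price and stays in the FOB price.
From CIF to FOB, the seller no longer bears: freight, insurance.
FOB price = 142960.02 − 5642.00 − 368.22 = 136949.80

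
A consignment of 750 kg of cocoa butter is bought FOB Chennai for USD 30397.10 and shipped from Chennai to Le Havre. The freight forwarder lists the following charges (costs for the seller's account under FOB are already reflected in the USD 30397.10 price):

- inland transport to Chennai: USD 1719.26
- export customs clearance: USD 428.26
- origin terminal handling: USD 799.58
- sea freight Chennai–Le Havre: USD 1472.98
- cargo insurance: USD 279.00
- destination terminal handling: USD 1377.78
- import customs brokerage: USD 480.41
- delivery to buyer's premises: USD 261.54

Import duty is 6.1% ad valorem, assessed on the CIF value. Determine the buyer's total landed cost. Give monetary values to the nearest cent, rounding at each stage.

Total landed cost: USD 36229.90

FOB: the seller bears costs until goods are on board at the origin port; the buyer bears freight, insurance and all costs thereafter.
Already in the invoice (seller's account under FOB): inland to port, export clearance, origin terminal — exclude.
CIF value = FOB price + freight + insurance = 30397.10 + 1472.98 + 279.00 = 32149.08
Import duty = 32149.08 × 6.1% = 1961.09
Buyer bears: freight 1472.98 + insurance 279.00 + destination terminal 1377.78 + brokerage 480.41 + delivery 261.54 + duty 1961.09 = 5832.80
Landed cost = invoice 30397.10 + 5832.80 = 36229.90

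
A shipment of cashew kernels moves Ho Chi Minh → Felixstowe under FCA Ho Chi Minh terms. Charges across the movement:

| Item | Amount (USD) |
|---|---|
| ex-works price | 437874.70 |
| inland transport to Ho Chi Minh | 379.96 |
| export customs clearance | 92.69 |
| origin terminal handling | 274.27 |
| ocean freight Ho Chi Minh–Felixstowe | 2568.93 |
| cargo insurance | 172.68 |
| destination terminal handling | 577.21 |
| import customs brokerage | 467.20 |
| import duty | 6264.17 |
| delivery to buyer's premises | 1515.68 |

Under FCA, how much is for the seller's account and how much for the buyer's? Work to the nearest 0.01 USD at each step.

FCA: the seller delivers export-cleared goods to the carrier; the buyer bears costs from that point.
Seller's account: goods 437874.70 + inland to port 379.96 + export clearance 92.69 = 438347.35
Buyer's account: origin terminal 274.27 + freight 2568.93 + insurance 172.68 + destination terminal 577.21 + brokerage 467.20 + duty 6264.17 + delivery 1515.68 = 11840.14

Seller: USD 438347.35; buyer: USD 11840.14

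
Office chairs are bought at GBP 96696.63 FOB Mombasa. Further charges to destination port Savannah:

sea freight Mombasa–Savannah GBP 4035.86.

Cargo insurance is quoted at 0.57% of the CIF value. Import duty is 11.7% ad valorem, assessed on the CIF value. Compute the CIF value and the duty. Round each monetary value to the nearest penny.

Let C be the CIF value. C = FOB price + freight + 0.57% × C
C − 0.57% × C = 96696.63 + 4035.86
0.9943 × C = 100732.49
C = 100732.49 / 0.9943 = 101309.96
Insurance premium = 0.57% × 101309.96 = 577.47
Import duty = 101309.96 × 11.7% = 11853.27

CIF value: GBP 101309.96; import duty: GBP 11853.27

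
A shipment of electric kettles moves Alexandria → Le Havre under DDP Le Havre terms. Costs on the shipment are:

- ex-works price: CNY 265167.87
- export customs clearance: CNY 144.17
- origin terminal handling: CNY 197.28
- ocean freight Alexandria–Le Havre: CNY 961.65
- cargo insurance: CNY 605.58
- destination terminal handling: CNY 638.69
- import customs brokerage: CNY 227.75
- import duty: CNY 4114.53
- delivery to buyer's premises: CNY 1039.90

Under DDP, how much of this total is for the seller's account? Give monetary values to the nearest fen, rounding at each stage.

DDP: the seller bears all costs including import duty.
Seller's account: goods 265167.87 + export clearance 144.17 + origin terminal 197.28 + freight 961.65 + insurance 605.58 + destination terminal 638.69 + brokerage 227.75 + duty 4114.53 + delivery 1039.90 = 273097.42
Buyer's account: 0.00

Seller's account: CNY 273097.42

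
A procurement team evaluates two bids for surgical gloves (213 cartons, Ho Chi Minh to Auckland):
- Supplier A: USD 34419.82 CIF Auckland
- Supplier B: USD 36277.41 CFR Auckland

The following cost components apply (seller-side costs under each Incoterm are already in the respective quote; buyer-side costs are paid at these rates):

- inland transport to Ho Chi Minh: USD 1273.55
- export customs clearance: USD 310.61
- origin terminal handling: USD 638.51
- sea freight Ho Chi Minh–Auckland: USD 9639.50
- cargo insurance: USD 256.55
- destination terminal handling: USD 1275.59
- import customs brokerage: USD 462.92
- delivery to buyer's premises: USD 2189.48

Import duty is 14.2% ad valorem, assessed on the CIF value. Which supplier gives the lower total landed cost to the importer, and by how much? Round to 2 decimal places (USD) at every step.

Supplier A is cheaper by USD 2414.35

Supplier A (CIF):
The CIF price already equals the CIF value: 34419.82
Import duty = 34419.82 × 14.2% = 4887.61
Buyer bears (A): 1275.59 + 462.92 + 2189.48 = 3927.99
Landed cost (A) = invoice 34419.82 + 3927.99 + duty 4887.61 = 43235.42
Supplier B (CFR):
CIF value = CFR price + insurance = 36277.41 + 256.55 = 36533.96
Import duty = 36533.96 × 14.2% = 5187.82
Buyer bears (B): 256.55 + 1275.59 + 462.92 + 2189.48 = 4184.54
Landed cost (B) = invoice 36277.41 + 4184.54 + duty 5187.82 = 45649.77
Difference = |43235.42 − 45649.77| = 2414.35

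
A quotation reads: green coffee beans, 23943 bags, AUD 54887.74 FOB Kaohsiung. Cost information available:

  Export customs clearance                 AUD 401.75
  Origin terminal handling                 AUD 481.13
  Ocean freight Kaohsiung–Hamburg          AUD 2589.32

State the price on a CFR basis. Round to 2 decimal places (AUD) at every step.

CFR price: AUD 57477.06

Not relevant to the conversion: export clearance, origin terminal — on the seller under both FOB and CFR; already in the FOB price and stays in the CFR price.
From FOB to CFR, the seller additionally bears: freight.
CFR price = 54887.74 + 2589.32 = 57477.06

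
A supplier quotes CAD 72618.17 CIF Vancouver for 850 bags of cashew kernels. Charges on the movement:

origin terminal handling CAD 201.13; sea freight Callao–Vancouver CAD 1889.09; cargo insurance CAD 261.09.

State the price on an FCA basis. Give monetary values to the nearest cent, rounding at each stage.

FCA price: CAD 70266.86

From CIF to FCA, the seller no longer bears: origin terminal, freight, insurance.
FCA price = 72618.17 − 201.13 − 1889.09 − 261.09 = 70266.86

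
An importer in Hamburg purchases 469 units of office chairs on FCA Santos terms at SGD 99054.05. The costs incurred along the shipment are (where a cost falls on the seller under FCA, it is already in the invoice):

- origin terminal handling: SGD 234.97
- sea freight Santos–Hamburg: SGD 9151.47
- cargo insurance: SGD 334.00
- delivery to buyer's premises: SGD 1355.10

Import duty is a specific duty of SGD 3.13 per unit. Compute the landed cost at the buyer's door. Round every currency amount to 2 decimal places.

Total landed cost: SGD 111597.56

FCA: the seller delivers export-cleared goods to the carrier; the buyer bears costs from that point.
CIF value = FCA price + origin terminal + freight + insurance = 99054.05 + 234.97 + 9151.47 + 334.00 = 108774.49
Import duty = 469 × 3.13 = 1467.97
Buyer bears: origin terminal 234.97 + freight 9151.47 + insurance 334.00 + delivery 1355.10 + duty 1467.97 = 12543.51
Landed cost = invoice 99054.05 + 12543.51 = 111597.56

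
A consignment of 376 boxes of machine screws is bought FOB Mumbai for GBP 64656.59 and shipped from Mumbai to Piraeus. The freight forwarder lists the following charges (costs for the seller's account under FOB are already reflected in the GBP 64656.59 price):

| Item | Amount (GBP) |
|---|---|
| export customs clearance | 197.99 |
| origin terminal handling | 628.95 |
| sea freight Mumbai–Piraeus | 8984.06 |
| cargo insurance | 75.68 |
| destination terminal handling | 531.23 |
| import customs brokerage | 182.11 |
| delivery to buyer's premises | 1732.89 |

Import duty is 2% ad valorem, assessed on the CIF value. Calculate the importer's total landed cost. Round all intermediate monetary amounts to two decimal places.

Total landed cost: GBP 77636.89

FOB: the seller bears costs until goods are on board at the origin port; the buyer bears freight, insurance and all costs thereafter.
Already in the invoice (seller's account under FOB): export clearance, origin terminal — exclude.
CIF value = FOB price + freight + insurance = 64656.59 + 8984.06 + 75.68 = 73716.33
Import duty = 73716.33 × 2% = 1474.33
Buyer bears: freight 8984.06 + insurance 75.68 + destination terminal 531.23 + brokerage 182.11 + delivery 1732.89 + duty 1474.33 = 12980.30
Landed cost = invoice 64656.59 + 12980.30 = 77636.89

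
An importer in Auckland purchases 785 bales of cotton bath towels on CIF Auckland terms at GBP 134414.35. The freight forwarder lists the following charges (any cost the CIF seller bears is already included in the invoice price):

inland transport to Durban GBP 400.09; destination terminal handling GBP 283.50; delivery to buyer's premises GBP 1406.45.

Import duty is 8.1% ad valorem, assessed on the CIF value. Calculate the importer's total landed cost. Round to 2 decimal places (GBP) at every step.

CIF: the seller pays costs through ocean freight and marine insurance to the destination port.
Already in the invoice (seller's account under CIF): inland to port — exclude.
The CIF price already equals the CIF value: 134414.35
Import duty = 134414.35 × 8.1% = 10887.56
Buyer bears: destination terminal 283.50 + delivery 1406.45 + duty 10887.56 = 12577.51
Landed cost = invoice 134414.35 + 12577.51 = 146991.86

Total landed cost: GBP 146991.86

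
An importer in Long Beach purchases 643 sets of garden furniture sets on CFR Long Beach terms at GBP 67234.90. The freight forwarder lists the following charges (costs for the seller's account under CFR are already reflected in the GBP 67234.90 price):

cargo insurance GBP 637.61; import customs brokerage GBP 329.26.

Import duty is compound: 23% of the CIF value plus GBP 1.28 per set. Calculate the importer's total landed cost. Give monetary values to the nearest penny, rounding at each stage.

Total landed cost: GBP 84635.49

CFR: the seller pays costs through ocean freight to the destination port, but not insurance.
CIF value = CFR price + insurance = 67234.90 + 637.61 = 67872.51
Ad valorem component: 67872.51 × 23% = 15610.68
Specific component: 643 × 1.28 = 823.04
Import duty = 15610.68 + 823.04 = 16433.72
Buyer bears: insurance 637.61 + brokerage 329.26 + duty 16433.72 = 17400.59
Landed cost = invoice 67234.90 + 17400.59 = 84635.49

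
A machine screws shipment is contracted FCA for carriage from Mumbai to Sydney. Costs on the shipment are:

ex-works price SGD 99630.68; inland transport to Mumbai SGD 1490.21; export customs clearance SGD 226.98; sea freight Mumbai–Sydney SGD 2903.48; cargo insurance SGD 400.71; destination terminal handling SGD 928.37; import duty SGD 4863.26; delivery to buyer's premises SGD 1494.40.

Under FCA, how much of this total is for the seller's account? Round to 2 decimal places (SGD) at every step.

FCA: the seller delivers export-cleared goods to the carrier; the buyer bears costs from that point.
Seller's account: goods 99630.68 + inland to port 1490.21 + export clearance 226.98 = 101347.87
Buyer's account: freight 2903.48 + insurance 400.71 + destination terminal 928.37 + duty 4863.26 + delivery 1494.40 = 10590.22

Seller's account: SGD 101347.87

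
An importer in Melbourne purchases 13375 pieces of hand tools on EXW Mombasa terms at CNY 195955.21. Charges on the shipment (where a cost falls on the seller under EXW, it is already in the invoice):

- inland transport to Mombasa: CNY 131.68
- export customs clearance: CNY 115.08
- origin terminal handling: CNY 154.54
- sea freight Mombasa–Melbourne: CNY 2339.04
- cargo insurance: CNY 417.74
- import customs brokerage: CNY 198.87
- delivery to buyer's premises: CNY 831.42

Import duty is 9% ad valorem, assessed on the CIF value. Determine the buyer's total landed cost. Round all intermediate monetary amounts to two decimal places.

Total landed cost: CNY 218063.78

EXW: the seller makes goods available at their premises; the buyer bears all onward costs.
CIF value = EXW price + inland to port + export clearance + origin terminal + freight + insurance = 195955.21 + 131.68 + 115.08 + 154.54 + 2339.04 + 417.74 = 199113.29
Import duty = 199113.29 × 9% = 17920.20
Buyer bears: inland to port 131.68 + export clearance 115.08 + origin terminal 154.54 + freight 2339.04 + insurance 417.74 + brokerage 198.87 + delivery 831.42 + duty 17920.20 = 22108.57
Landed cost = invoice 195955.21 + 22108.57 = 218063.78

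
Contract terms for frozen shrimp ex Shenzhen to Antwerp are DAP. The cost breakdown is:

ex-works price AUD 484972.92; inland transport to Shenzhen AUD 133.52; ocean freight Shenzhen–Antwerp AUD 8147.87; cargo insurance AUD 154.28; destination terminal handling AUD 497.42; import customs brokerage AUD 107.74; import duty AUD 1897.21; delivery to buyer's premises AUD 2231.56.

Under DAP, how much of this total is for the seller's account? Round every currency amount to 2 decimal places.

Seller's account: AUD 496137.57

DAP: the seller bears all costs to the named destination except import duty and clearance.
Seller's account: goods 484972.92 + inland to port 133.52 + freight 8147.87 + insurance 154.28 + destination terminal 497.42 + delivery 2231.56 = 496137.57
Buyer's account: brokerage 107.74 + duty 1897.21 = 2004.95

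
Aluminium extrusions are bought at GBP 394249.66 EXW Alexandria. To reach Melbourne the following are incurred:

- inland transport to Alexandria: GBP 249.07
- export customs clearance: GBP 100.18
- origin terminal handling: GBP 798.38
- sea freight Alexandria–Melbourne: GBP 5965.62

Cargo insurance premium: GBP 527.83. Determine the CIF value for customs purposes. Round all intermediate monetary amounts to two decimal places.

CIF value: GBP 401890.74

CIF = EXW price + pre-shipment costs + freight + insurance
CIF = 394249.66 + 249.07 + 100.18 + 798.38 + 5965.62 + 527.83 = 401890.74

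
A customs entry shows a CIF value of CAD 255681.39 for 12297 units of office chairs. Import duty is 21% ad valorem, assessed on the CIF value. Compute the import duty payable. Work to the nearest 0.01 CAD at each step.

Import duty = 255681.39 × 21% = 53693.09

Import duty: CAD 53693.09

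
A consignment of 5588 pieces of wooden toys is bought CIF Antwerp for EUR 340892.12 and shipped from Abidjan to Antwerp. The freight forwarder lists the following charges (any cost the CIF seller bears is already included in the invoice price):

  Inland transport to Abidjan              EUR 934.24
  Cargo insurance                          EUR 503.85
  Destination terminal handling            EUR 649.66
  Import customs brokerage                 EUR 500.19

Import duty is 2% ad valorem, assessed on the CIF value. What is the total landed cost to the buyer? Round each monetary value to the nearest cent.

Total landed cost: EUR 348859.81

CIF: the seller pays costs through ocean freight and marine insurance to the destination port.
Already in the invoice (seller's account under CIF): inland to port, insurance — exclude.
The CIF price already equals the CIF value: 340892.12
Import duty = 340892.12 × 2% = 6817.84
Buyer bears: destination terminal 649.66 + brokerage 500.19 + duty 6817.84 = 7967.69
Landed cost = invoice 340892.12 + 7967.69 = 348859.81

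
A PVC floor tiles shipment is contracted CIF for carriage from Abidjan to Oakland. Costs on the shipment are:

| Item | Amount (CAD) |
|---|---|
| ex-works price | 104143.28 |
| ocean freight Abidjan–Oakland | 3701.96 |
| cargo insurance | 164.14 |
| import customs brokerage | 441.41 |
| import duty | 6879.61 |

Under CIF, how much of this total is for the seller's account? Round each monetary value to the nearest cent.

Seller's account: CAD 108009.38

CIF: the seller pays costs through ocean freight and marine insurance to the destination port.
Seller's account: goods 104143.28 + freight 3701.96 + insurance 164.14 = 108009.38
Buyer's account: brokerage 441.41 + duty 6879.61 = 7321.02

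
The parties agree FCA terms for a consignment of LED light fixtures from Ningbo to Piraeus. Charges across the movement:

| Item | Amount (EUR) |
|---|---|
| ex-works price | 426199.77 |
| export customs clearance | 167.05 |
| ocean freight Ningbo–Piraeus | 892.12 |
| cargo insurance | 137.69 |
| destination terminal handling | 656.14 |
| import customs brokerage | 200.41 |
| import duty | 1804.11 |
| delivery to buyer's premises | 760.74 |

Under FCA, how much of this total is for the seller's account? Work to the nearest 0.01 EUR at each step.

FCA: the seller delivers export-cleared goods to the carrier; the buyer bears costs from that point.
Seller's account: goods 426199.77 + export clearance 167.05 = 426366.82
Buyer's account: freight 892.12 + insurance 137.69 + destination terminal 656.14 + brokerage 200.41 + duty 1804.11 + delivery 760.74 = 4451.21

Seller's account: EUR 426366.82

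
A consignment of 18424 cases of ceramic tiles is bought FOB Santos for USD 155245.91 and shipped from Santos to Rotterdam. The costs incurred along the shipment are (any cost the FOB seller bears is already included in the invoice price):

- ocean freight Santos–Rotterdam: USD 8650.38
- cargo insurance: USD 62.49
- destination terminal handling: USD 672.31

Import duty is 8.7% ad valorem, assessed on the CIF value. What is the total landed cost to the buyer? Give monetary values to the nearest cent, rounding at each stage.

Total landed cost: USD 178895.50

FOB: the seller bears costs until goods are on board at the origin port; the buyer bears freight, insurance and all costs thereafter.
CIF value = FOB price + freight + insurance = 155245.91 + 8650.38 + 62.49 = 163958.78
Import duty = 163958.78 × 8.7% = 14264.41
Buyer bears: freight 8650.38 + insurance 62.49 + destination terminal 672.31 + duty 14264.41 = 23649.59
Landed cost = invoice 155245.91 + 23649.59 = 178895.50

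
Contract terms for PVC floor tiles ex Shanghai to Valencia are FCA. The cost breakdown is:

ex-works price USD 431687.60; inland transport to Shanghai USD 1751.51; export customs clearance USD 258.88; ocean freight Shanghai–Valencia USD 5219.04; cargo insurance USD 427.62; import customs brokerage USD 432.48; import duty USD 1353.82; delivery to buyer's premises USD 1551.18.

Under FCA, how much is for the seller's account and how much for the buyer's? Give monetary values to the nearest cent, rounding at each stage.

FCA: the seller delivers export-cleared goods to the carrier; the buyer bears costs from that point.
Seller's account: goods 431687.60 + inland to port 1751.51 + export clearance 258.88 = 433697.99
Buyer's account: freight 5219.04 + insurance 427.62 + brokerage 432.48 + duty 1353.82 + delivery 1551.18 = 8984.14

Seller: USD 433697.99; buyer: USD 8984.14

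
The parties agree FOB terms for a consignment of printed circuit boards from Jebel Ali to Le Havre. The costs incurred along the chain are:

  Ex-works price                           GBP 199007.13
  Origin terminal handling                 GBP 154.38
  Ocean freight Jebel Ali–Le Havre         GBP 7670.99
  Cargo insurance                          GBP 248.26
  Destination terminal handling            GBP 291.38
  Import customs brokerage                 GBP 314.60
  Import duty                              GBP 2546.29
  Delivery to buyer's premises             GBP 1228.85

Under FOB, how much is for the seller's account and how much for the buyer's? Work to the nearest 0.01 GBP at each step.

Seller: GBP 199161.51; buyer: GBP 12300.37

FOB: the seller bears costs until goods are on board at the origin port; the buyer bears freight, insurance and all costs thereafter.
Seller's account: goods 199007.13 + origin terminal 154.38 = 199161.51
Buyer's account: freight 7670.99 + insurance 248.26 + destination terminal 291.38 + brokerage 314.60 + duty 2546.29 + delivery 1228.85 = 12300.37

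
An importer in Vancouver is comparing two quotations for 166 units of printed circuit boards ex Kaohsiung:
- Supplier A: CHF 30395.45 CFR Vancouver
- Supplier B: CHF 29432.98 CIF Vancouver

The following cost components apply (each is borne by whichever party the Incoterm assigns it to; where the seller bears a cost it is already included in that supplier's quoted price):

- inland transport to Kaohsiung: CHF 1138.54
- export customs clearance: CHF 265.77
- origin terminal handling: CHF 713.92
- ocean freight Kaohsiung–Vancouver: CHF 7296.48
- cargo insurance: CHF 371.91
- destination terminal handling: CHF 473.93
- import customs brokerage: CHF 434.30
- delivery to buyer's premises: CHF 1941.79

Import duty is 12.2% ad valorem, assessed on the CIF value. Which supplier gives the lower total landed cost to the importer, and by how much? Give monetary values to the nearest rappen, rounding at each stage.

Supplier B is cheaper by CHF 1497.18

Supplier A (CFR):
CIF value = CFR price + insurance = 30395.45 + 371.91 = 30767.36
Import duty = 30767.36 × 12.2% = 3753.62
Buyer bears (A): 371.91 + 473.93 + 434.30 + 1941.79 = 3221.93
Landed cost (A) = invoice 30395.45 + 3221.93 + duty 3753.62 = 37371.00
Supplier B (CIF):
The CIF price already equals the CIF value: 29432.98
Import duty = 29432.98 × 12.2% = 3590.82
Buyer bears (B): 473.93 + 434.30 + 1941.79 = 2850.02
Landed cost (B) = invoice 29432.98 + 2850.02 + duty 3590.82 = 35873.82
Difference = |37371.00 − 35873.82| = 1497.18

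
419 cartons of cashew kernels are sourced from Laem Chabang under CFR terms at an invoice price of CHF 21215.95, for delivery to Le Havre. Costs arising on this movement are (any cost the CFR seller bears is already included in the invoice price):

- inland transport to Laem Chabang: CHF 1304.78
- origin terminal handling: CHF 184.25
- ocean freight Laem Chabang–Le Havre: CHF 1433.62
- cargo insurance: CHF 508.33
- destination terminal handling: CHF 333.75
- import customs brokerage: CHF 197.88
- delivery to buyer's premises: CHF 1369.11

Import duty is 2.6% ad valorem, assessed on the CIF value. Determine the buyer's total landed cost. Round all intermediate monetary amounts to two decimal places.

CFR: the seller pays costs through ocean freight to the destination port, but not insurance.
Already in the invoice (seller's account under CFR): inland to port, origin terminal, freight — exclude.
CIF value = CFR price + insurance = 21215.95 + 508.33 = 21724.28
Import duty = 21724.28 × 2.6% = 564.83
Buyer bears: insurance 508.33 + destination terminal 333.75 + brokerage 197.88 + delivery 1369.11 + duty 564.83 = 2973.90
Landed cost = invoice 21215.95 + 2973.90 = 24189.85

Total landed cost: CHF 24189.85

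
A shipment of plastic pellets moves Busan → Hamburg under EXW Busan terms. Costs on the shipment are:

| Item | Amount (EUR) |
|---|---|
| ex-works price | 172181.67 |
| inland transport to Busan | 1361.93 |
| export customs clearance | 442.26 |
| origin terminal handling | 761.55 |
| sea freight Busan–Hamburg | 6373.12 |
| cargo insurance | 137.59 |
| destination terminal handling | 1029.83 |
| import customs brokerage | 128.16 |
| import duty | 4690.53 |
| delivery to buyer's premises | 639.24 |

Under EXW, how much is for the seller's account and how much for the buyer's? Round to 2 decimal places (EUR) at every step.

EXW: the seller makes goods available at their premises; the buyer bears all onward costs.
Seller's account: goods 172181.67 = 172181.67
Buyer's account: inland to port 1361.93 + export clearance 442.26 + origin terminal 761.55 + freight 6373.12 + insurance 137.59 + destination terminal 1029.83 + brokerage 128.16 + duty 4690.53 + delivery 639.24 = 15564.21

Seller: EUR 172181.67; buyer: EUR 15564.21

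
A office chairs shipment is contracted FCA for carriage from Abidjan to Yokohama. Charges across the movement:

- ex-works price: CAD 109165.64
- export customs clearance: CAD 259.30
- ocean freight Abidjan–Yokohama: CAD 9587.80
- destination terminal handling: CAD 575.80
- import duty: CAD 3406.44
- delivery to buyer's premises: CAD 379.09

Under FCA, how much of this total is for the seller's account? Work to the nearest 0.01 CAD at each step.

FCA: the seller delivers export-cleared goods to the carrier; the buyer bears costs from that point.
Seller's account: goods 109165.64 + export clearance 259.30 = 109424.94
Buyer's account: freight 9587.80 + destination terminal 575.80 + duty 3406.44 + delivery 379.09 = 13949.13

Seller's account: CAD 109424.94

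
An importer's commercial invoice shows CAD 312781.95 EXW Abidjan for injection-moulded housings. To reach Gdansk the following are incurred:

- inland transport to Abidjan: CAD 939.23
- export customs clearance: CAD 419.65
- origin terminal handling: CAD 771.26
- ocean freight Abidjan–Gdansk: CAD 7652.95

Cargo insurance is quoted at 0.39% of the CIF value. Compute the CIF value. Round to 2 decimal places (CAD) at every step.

CIF value: CAD 323827.97

Let C be the CIF value. C = EXW price + pre-shipment costs + freight + 0.39% × C
C − 0.39% × C = 312781.95 + 939.23 + 419.65 + 771.26 + 7652.95
0.9961 × C = 322565.04
C = 322565.04 / 0.9961 = 323827.97
Insurance premium = 0.39% × 323827.97 = 1262.93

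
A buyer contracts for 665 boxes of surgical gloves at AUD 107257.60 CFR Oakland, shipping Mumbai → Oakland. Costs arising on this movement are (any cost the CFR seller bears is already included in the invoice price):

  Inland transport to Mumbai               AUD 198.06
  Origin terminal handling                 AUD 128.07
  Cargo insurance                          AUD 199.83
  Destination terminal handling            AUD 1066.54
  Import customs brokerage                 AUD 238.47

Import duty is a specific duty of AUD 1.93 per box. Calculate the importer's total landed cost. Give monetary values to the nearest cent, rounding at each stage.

CFR: the seller pays costs through ocean freight to the destination port, but not insurance.
Already in the invoice (seller's account under CFR): inland to port, origin terminal — exclude.
CIF value = CFR price + insurance = 107257.60 + 199.83 = 107457.43
Import duty = 665 × 1.93 = 1283.45
Buyer bears: insurance 199.83 + destination terminal 1066.54 + brokerage 238.47 + duty 1283.45 = 2788.29
Landed cost = invoice 107257.60 + 2788.29 = 110045.89

Total landed cost: AUD 110045.89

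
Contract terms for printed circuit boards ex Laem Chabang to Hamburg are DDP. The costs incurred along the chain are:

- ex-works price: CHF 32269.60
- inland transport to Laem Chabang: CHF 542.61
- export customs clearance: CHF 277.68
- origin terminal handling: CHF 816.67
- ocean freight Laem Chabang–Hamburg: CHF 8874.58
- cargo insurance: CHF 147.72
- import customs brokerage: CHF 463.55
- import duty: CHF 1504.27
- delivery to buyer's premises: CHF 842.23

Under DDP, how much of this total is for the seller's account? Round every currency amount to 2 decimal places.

Seller's account: CHF 45738.91

DDP: the seller bears all costs including import duty.
Seller's account: goods 32269.60 + inland to port 542.61 + export clearance 277.68 + origin terminal 816.67 + freight 8874.58 + insurance 147.72 + brokerage 463.55 + duty 1504.27 + delivery 842.23 = 45738.91
Buyer's account: 0.00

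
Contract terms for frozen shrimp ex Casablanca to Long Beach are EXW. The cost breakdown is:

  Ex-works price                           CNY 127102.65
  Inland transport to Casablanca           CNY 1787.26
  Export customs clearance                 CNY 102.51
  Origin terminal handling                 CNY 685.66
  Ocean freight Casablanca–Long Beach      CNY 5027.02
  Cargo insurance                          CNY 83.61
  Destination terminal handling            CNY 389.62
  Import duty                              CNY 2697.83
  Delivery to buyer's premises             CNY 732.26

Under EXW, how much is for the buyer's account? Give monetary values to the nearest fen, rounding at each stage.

Buyer's account: CNY 11505.77

EXW: the seller makes goods available at their premises; the buyer bears all onward costs.
Seller's account: goods 127102.65 = 127102.65
Buyer's account: inland to port 1787.26 + export clearance 102.51 + origin terminal 685.66 + freight 5027.02 + insurance 83.61 + destination terminal 389.62 + duty 2697.83 + delivery 732.26 = 11505.77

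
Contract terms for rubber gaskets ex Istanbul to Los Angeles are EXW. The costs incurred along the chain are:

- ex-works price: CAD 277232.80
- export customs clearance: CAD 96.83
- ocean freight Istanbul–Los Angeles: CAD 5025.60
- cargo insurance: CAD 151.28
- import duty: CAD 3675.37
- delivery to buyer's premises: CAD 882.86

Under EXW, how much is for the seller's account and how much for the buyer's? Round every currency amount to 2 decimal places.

Seller: CAD 277232.80; buyer: CAD 9831.94

EXW: the seller makes goods available at their premises; the buyer bears all onward costs.
Seller's account: goods 277232.80 = 277232.80
Buyer's account: export clearance 96.83 + freight 5025.60 + insurance 151.28 + duty 3675.37 + delivery 882.86 = 9831.94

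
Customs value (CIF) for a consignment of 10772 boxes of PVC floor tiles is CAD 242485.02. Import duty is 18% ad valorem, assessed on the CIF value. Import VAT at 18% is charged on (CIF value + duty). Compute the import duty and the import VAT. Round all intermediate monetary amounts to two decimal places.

Import duty = 242485.02 × 18% = 43647.30
VAT base = CIF + duty = 242485.02 + 43647.30 = 286132.32
Import VAT = 286132.32 × 18% = 51503.82

Import duty: CAD 43647.30; import VAT: CAD 51503.82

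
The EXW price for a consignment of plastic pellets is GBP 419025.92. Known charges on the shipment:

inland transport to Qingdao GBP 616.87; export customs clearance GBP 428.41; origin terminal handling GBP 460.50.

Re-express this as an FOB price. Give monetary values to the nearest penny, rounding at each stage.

FOB price: GBP 420531.70

From EXW to FOB, the seller additionally bears: inland to port, export clearance, origin terminal.
FOB price = 419025.92 + 616.87 + 428.41 + 460.50 = 420531.70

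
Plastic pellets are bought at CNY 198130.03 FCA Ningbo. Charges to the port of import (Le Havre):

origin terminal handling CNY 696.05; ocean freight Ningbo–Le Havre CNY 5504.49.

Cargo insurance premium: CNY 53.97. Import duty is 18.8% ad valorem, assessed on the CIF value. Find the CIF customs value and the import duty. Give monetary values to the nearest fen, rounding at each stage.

CIF value: CNY 204384.54; import duty: CNY 38424.29

CIF = FCA price + pre-shipment costs + freight + insurance
CIF = 198130.03 + 696.05 + 5504.49 + 53.97 = 204384.54
Import duty = 204384.54 × 18.8% = 38424.29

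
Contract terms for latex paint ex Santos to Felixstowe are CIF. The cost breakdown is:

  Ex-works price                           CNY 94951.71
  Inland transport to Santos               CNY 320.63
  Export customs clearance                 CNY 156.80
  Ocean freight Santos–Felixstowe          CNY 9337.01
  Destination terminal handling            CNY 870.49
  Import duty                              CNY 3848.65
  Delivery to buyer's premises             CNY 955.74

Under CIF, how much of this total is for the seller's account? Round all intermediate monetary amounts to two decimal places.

CIF: the seller pays costs through ocean freight and marine insurance to the destination port.
Seller's account: goods 94951.71 + inland to port 320.63 + export clearance 156.80 + freight 9337.01 = 104766.15
Buyer's account: destination terminal 870.49 + duty 3848.65 + delivery 955.74 = 5674.88

Seller's account: CNY 104766.15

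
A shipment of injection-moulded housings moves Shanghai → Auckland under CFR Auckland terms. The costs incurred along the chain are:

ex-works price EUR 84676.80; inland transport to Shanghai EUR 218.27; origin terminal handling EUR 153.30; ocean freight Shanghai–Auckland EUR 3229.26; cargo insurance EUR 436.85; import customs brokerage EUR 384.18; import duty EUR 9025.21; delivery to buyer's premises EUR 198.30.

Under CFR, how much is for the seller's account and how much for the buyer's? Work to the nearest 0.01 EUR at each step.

Seller: EUR 88277.63; buyer: EUR 10044.54

CFR: the seller pays costs through ocean freight to the destination port, but not insurance.
Seller's account: goods 84676.80 + inland to port 218.27 + origin terminal 153.30 + freight 3229.26 = 88277.63
Buyer's account: insurance 436.85 + brokerage 384.18 + duty 9025.21 + delivery 198.30 = 10044.54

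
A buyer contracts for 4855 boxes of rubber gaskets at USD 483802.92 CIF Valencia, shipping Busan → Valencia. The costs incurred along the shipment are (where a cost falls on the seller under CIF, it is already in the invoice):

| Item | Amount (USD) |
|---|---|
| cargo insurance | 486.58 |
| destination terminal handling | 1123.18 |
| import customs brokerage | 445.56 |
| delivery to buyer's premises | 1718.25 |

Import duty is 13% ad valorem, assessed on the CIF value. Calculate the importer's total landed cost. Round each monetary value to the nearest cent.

CIF: the seller pays costs through ocean freight and marine insurance to the destination port.
Already in the invoice (seller's account under CIF): insurance — exclude.
The CIF price already equals the CIF value: 483802.92
Import duty = 483802.92 × 13% = 62894.38
Buyer bears: destination terminal 1123.18 + brokerage 445.56 + delivery 1718.25 + duty 62894.38 = 66181.37
Landed cost = invoice 483802.92 + 66181.37 = 549984.29

Total landed cost: USD 549984.29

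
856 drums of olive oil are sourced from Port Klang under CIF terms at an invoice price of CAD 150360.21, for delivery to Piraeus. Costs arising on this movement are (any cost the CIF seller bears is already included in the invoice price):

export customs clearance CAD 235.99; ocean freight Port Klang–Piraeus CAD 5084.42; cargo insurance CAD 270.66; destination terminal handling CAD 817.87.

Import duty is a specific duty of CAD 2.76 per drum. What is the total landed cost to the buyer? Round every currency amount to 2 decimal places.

CIF: the seller pays costs through ocean freight and marine insurance to the destination port.
Already in the invoice (seller's account under CIF): export clearance, freight, insurance — exclude.
The CIF price already equals the CIF value: 150360.21
Import duty = 856 × 2.76 = 2362.56
Buyer bears: destination terminal 817.87 + duty 2362.56 = 3180.43
Landed cost = invoice 150360.21 + 3180.43 = 153540.64

Total landed cost: CAD 153540.64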